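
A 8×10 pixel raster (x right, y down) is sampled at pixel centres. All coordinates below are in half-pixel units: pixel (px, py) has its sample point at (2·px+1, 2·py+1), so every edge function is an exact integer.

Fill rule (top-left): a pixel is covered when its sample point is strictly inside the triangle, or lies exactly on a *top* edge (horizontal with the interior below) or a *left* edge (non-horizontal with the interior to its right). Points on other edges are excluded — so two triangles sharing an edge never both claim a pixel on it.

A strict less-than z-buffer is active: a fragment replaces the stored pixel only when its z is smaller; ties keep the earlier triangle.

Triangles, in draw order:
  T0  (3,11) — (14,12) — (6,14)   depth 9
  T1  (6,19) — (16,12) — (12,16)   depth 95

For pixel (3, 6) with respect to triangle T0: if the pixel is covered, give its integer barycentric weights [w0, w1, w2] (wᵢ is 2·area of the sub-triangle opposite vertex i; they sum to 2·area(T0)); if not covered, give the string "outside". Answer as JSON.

T0:
  2·area = 30
  edge (3, 11)→(14, 12): d=(11,1) right/bottom  bias=-1
  edge (14, 12)→(6, 14): d=(-8,2) right/bottom  bias=-1
  edge (6, 14)→(3, 11): d=(-3,-3) top-left  bias=+0
    (0,4)@(1, 9): e=[-20,50,0] → .  [on edge]
    (1,5)@(3, 11): e=[0,30,0] → .  [on edge]
    (2,6)@(5, 13): e=[20,10,0] → X  [on edge]
    (3,6)@(7, 13): e=[18,6,6] → X
    (4,6)@(9, 13): e=[16,2,12] → X
    (5,6)@(11, 13): e=[14,-2,18] → .
    (2,7)@(5, 15): e=[42,-6,-6] → .
    (3,7)@(7, 15): e=[40,-10,0] → .  [on edge]
    (4,7)@(9, 15): e=[38,-14,6] → .
    (4,8)@(9, 17): e=[60,-30,0] → .  [on edge]
    (5,9)@(11, 19): e=[80,-50,0] → .  [on edge]
  covered (3 px):
    . . . . . . . .
    . . . . . . . .
    . . . . . . . .
    . . . . . . . .
    . . . . . . . .
    . . . . . . . .
    . . X X X . . .
    . . . . . . . .
    . . . . . . . .
    . . . . . . . .
T1:
  2·area = 12
  edge (6, 19)→(16, 12): d=(10,-7) top-left  bias=+0
  edge (16, 12)→(12, 16): d=(-4,4) right/bottom  bias=-1
  edge (12, 16)→(6, 19): d=(-6,3) right/bottom  bias=-1
    (7,6)@(15, 13): e=[3,0,9] → .  [on edge]
    (6,7)@(13, 15): e=[9,0,3] → .  [on edge]
    (4,8)@(9, 17): e=[1,8,3] → X
    (5,8)@(11, 17): e=[15,0,-3] → .  [on edge]
    (4,9)@(9, 19): e=[21,0,-9] → .  [on edge]
  covered (1 px):
    . . . . . . . .
    . . . . . . . .
    . . . . . . . .
    . . . . . . . .
    . . . . . . . .
    . . . . . . . .
    . . . . . . . .
    . . . . . . . .
    . . . . X . . .
    . . . . . . . .

Answer: [6,6,18]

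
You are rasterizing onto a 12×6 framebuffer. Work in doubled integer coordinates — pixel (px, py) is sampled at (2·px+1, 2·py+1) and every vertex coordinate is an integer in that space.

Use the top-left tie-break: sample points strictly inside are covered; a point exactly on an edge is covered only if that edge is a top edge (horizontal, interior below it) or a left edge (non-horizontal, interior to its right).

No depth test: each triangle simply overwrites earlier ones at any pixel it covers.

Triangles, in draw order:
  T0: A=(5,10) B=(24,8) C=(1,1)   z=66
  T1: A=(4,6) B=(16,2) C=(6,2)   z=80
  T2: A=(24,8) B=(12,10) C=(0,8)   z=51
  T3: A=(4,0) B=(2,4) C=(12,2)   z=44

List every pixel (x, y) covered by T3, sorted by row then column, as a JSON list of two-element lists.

T0:
  2·area = 179  (B↔C swapped to make it positive)
  edge (5, 10)→(1, 1): d=(-4,-9) top-left  bias=+0
  edge (1, 1)→(24, 8): d=(23,7) right/bottom  bias=-1
  edge (24, 8)→(5, 10): d=(-19,2) right/bottom  bias=-1
    (0,0)@(1, 1): e=[0,0,179] → ·  [on edge]
    (1,1)@(3, 3): e=[10,32,137] → █
    (2,1)@(5, 3): e=[28,18,133] → █
    (3,1)@(7, 3): e=[46,4,129] → █
    (4,1)@(9, 3): e=[64,-10,125] → ·
    (1,2)@(3, 5): e=[2,78,99] → █
    (4,2)@(9, 5): e=[56,36,87] → █
    (5,2)@(11, 5): e=[74,22,83] → █
    (6,2)@(13, 5): e=[92,8,79] → █
    (7,2)@(15, 5): e=[110,-6,75] → ·
    (1,3)@(3, 7): e=[-6,124,61] → ·
    (2,3)@(5, 7): e=[12,110,57] → █
  covered (22 px):
    · · · · · · · · · · · ·
    · █ █ █ · · · · · · · ·
    · █ █ █ █ █ █ · · · · ·
    · · █ █ █ █ █ █ █ █ · ·
    · · █ █ █ █ █ · · · · ·
    · · · · · · · · · · · ·
T1:
  2·area = 40  (B↔C swapped to make it positive)
  edge (4, 6)→(6, 2): d=(2,-4) top-left  bias=+0
  edge (6, 2)→(16, 2): d=(10,0) top-left  bias=+0
  edge (16, 2)→(4, 6): d=(-12,4) right/bottom  bias=-1
    (9,0)@(19, 1): e=[50,-10,0] → ·  [on edge]
    (3,1)@(7, 3): e=[6,10,24] → █
    (4,1)@(9, 3): e=[14,10,16] → █
    (5,1)@(11, 3): e=[22,10,8] → █
    (6,1)@(13, 3): e=[30,10,0] → ·  [on edge]
    (2,2)@(5, 5): e=[2,30,8] → █
    (3,2)@(7, 5): e=[10,30,0] → ·  [on edge]
    (4,2)@(9, 5): e=[18,30,-8] → ·
    (5,2)@(11, 5): e=[26,30,-16] → ·
    (0,3)@(1, 7): e=[-10,50,0] → ·  [on edge]
    (2,3)@(5, 7): e=[6,50,-16] → ·
  covered (4 px):
    · · · · · · · · · · · ·
    · · · █ █ █ · · · · · ·
    · · █ · · · · · · · · ·
    · · · · · · · · · · · ·
    · · · · · · · · · · · ·
    · · · · · · · · · · · ·
T2:
  2·area = 48
  edge (24, 8)→(12, 10): d=(-12,2) right/bottom  bias=-1
  edge (12, 10)→(0, 8): d=(-12,-2) top-left  bias=+0
  edge (0, 8)→(24, 8): d=(24,0) top-left  bias=+0
    (3,4)@(7, 9): e=[22,2,24] → █
    (4,4)@(9, 9): e=[18,6,24] → █
    (5,4)@(11, 9): e=[14,10,24] → █
    (6,4)@(13, 9): e=[10,14,24] → █
    (7,4)@(15, 9): e=[6,18,24] → █
    (8,4)@(17, 9): e=[2,22,24] → █
    (9,4)@(19, 9): e=[-2,26,24] → ·
    (3,5)@(7, 11): e=[-2,-22,72] → ·
    (4,5)@(9, 11): e=[-6,-18,72] → ·
    (5,5)@(11, 11): e=[-10,-14,72] → ·
    (6,5)@(13, 11): e=[-14,-10,72] → ·
    (7,5)@(15, 11): e=[-18,-6,72] → ·
  covered (6 px):
    · · · · · · · · · · · ·
    · · · · · · · · · · · ·
    · · · · · · · · · · · ·
    · · · · · · · · · · · ·
    · · · █ █ █ █ █ █ · · ·
    · · · · · · · · · · · ·
T3:
  2·area = 36  (B↔C swapped to make it positive)
  edge (4, 0)→(12, 2): d=(8,2) right/bottom  bias=-1
  edge (12, 2)→(2, 4): d=(-10,2) right/bottom  bias=-1
  edge (2, 4)→(4, 0): d=(2,-4) top-left  bias=+0
    (2,0)@(5, 1): e=[6,24,6] → █
    (3,0)@(7, 1): e=[2,20,14] → █
    (4,0)@(9, 1): e=[-2,16,22] → ·
    (8,0)@(17, 1): e=[-18,0,54] → ·  [on edge]
    (1,1)@(3, 3): e=[26,8,2] → █
    (3,1)@(7, 3): e=[18,0,18] → ·  [on edge]
    (1,2)@(3, 5): e=[42,-12,6] → ·
    (2,2)@(5, 5): e=[38,-16,14] → ·
  covered (4 px):
    · · █ █ · · · · · · · ·
    · █ █ · · · · · · · · ·
    · · · · · · · · · · · ·
    · · · · · · · · · · · ·
    · · · · · · · · · · · ·
    · · · · · · · · · · · ·

Final: [[2,0],[3,0],[1,1],[2,1]]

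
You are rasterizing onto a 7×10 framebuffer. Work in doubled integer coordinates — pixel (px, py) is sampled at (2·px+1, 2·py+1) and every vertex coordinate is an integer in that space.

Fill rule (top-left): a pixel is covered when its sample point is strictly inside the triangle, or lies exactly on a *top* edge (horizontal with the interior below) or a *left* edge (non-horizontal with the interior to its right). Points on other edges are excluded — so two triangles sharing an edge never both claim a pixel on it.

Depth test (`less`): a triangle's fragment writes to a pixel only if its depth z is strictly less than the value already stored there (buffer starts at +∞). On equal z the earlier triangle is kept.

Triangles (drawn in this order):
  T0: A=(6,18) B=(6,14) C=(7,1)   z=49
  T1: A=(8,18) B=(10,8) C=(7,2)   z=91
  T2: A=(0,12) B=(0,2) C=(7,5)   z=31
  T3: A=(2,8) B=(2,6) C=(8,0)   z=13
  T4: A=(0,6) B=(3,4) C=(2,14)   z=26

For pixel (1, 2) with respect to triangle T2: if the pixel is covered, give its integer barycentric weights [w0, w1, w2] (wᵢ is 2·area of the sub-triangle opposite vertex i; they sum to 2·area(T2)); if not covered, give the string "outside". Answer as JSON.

T0:
  2·area = 4
  edge (6, 18)→(6, 14): d=(0,-4) top-left  bias=+0
  edge (6, 14)→(7, 1): d=(1,-13) top-left  bias=+0
  edge (7, 1)→(6, 18): d=(-1,17) right/bottom  bias=-1
    (3,0)@(7, 1): e=[4,0,0] → ·  [on edge]
  covered (0 px):
    · · · · · · ·
    · · · · · · ·
    · · · · · · ·
    · · · · · · ·
    · · · · · · ·
    · · · · · · ·
    · · · · · · ·
    · · · · · · ·
    · · · · · · ·
    · · · · · · ·
T1:
  2·area = 42  (B↔C swapped to make it positive)
  edge (8, 18)→(7, 2): d=(-1,-16) top-left  bias=+0
  edge (7, 2)→(10, 8): d=(3,6) right/bottom  bias=-1
  edge (10, 8)→(8, 18): d=(-2,10) right/bottom  bias=-1
    (5,1)@(11, 3): e=[63,-21,0] → ·  [on edge]
    (4,3)@(9, 7): e=[27,3,12] → #
    (5,3)@(11, 7): e=[59,-9,-8] → ·
    (4,4)@(9, 9): e=[25,9,8] → #
    (5,4)@(11, 9): e=[57,-3,-12] → ·
    (4,5)@(9, 11): e=[23,15,4] → #
    (5,5)@(11, 11): e=[55,3,-16] → ·
    (4,6)@(9, 13): e=[21,21,0] → ·  [on edge]
  covered (3 px):
    · · · · · · ·
    · · · · · · ·
    · · · · · · ·
    · · · · # · ·
    · · · · # · ·
    · · · · # · ·
    · · · · · · ·
    · · · · · · ·
    · · · · · · ·
    · · · · · · ·
T2:
  2·area = 70
  edge (0, 12)→(0, 2): d=(0,-10) top-left  bias=+0
  edge (0, 2)→(7, 5): d=(7,3) right/bottom  bias=-1
  edge (7, 5)→(0, 12): d=(-7,7) right/bottom  bias=-1
    (5,0)@(11, 1): e=[110,-40,0] → ·  [on edge]
    (0,1)@(1, 3): e=[10,4,56] → #
    (1,1)@(3, 3): e=[30,-2,42] → ·
    (4,1)@(9, 3): e=[90,-20,0] → ·  [on edge]
    (0,2)@(1, 5): e=[10,18,42] → #
    (1,2)@(3, 5): e=[30,12,28] → #
    (2,2)@(5, 5): e=[50,6,14] → #
    (3,2)@(7, 5): e=[70,0,0] → ·  [on edge]
    (0,3)@(1, 7): e=[10,32,28] → #
    (2,3)@(5, 7): e=[50,20,0] → ·  [on edge]
    (0,4)@(1, 9): e=[10,46,14] → #
    (1,4)@(3, 9): e=[30,40,0] → ·  [on edge]
    (0,5)@(1, 11): e=[10,60,0] → ·  [on edge]
  covered (7 px):
    · · · · · · ·
    # · · · · · ·
    # # # · · · ·
    # # · · · · ·
    # · · · · · ·
    · · · · · · ·
    · · · · · · ·
    · · · · · · ·
    · · · · · · ·
    · · · · · · ·
T3:
  2·area = 12
  edge (2, 8)→(2, 6): d=(0,-2) top-left  bias=+0
  edge (2, 6)→(8, 0): d=(6,-6) top-left  bias=+0
  edge (8, 0)→(2, 8): d=(-6,8) right/bottom  bias=-1
    (3,0)@(7, 1): e=[10,0,2] → #  [on edge]
    (4,0)@(9, 1): e=[14,12,-14] → ·
    (2,1)@(5, 3): e=[6,0,6] → #  [on edge]
    (3,1)@(7, 3): e=[10,12,-10] → ·
    (1,2)@(3, 5): e=[2,0,10] → #  [on edge]
    (2,2)@(5, 5): e=[6,12,-6] → ·
    (0,3)@(1, 7): e=[-2,0,14] → ·  [on edge]
    (1,3)@(3, 7): e=[2,12,-2] → ·
  covered (3 px):
    · · · # · · ·
    · · # · · · ·
    · # · · · · ·
    · · · · · · ·
    · · · · · · ·
    · · · · · · ·
    · · · · · · ·
    · · · · · · ·
    · · · · · · ·
    · · · · · · ·
T4:
  2·area = 28
  edge (0, 6)→(3, 4): d=(3,-2) top-left  bias=+0
  edge (3, 4)→(2, 14): d=(-1,10) right/bottom  bias=-1
  edge (2, 14)→(0, 6): d=(-2,-8) top-left  bias=+0
    (0,3)@(1, 7): e=[5,17,6] → #
    (1,3)@(3, 7): e=[9,-3,22] → ·
    (0,4)@(1, 9): e=[11,15,2] → #
    (1,4)@(3, 9): e=[15,-5,18] → ·
    (0,5)@(1, 11): e=[17,13,-2] → ·
  covered (2 px):
    · · · · · · ·
    · · · · · · ·
    · · · · · · ·
    # · · · · · ·
    # · · · · · ·
    · · · · · · ·
    · · · · · · ·
    · · · · · · ·
    · · · · · · ·
    · · · · · · ·

Final: [12,28,30]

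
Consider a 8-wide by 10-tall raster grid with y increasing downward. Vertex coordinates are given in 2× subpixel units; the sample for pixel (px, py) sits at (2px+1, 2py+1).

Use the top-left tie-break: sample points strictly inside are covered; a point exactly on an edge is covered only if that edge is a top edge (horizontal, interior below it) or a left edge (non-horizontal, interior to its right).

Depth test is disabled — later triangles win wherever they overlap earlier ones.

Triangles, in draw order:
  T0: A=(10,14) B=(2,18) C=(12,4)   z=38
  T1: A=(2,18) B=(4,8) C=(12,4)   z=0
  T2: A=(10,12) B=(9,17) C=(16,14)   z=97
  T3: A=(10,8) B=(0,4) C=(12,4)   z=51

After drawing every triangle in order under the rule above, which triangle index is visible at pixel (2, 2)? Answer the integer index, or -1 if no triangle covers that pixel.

T0:
  2·area = 72
  edge (10, 14)→(2, 18): d=(-8,4) right/bottom  bias=-1
  edge (2, 18)→(12, 4): d=(10,-14) top-left  bias=+0
  edge (12, 4)→(10, 14): d=(-2,10) right/bottom  bias=-1
    (5,3)@(11, 7): e=[52,16,4] → #
    (6,3)@(13, 7): e=[44,44,-16] → ·
    (4,4)@(9, 9): e=[44,8,20] → #
    (5,4)@(11, 9): e=[36,36,0] → ·  [on edge]
    (3,5)@(7, 11): e=[36,0,36] → #  [on edge]
    (5,5)@(11, 11): e=[20,56,-4] → ·
    (3,6)@(7, 13): e=[20,20,32] → #
    (5,6)@(11, 13): e=[4,76,-8] → ·
    (2,7)@(5, 15): e=[12,12,48] → #
    (4,7)@(9, 15): e=[-4,68,8] → ·
    (1,8)@(3, 17): e=[4,4,64] → #
    (2,8)@(5, 17): e=[-4,32,44] → ·
    (4,9)@(9, 19): e=[-36,108,0] → ·  [on edge]
  covered (9 px):
    · · · · · · · ·
    · · · · · · · ·
    · · · · · · · ·
    · · · · · # · ·
    · · · · # · · ·
    · · · # # · · ·
    · · · # # · · ·
    · · # # · · · ·
    · # · · · · · ·
    · · · · · · · ·
T1:
  2·area = 72
  edge (2, 18)→(4, 8): d=(2,-10) top-left  bias=+0
  edge (4, 8)→(12, 4): d=(8,-4) top-left  bias=+0
  edge (12, 4)→(2, 18): d=(-10,14) right/bottom  bias=-1
    (2,1)@(5, 3): e=[0,-36,108] → ·  [on edge]
    (5,2)@(11, 5): e=[64,4,4] → #
    (6,2)@(13, 5): e=[84,12,-24] → ·
    (3,3)@(7, 7): e=[28,4,40] → #
    (4,3)@(9, 7): e=[48,12,12] → #
    (5,3)@(11, 7): e=[68,20,-16] → ·
    (2,4)@(5, 9): e=[12,12,48] → #
    (4,4)@(9, 9): e=[52,28,-8] → ·
    (2,5)@(5, 11): e=[16,28,28] → #
    (3,5)@(7, 11): e=[36,36,0] → ·  [on edge]
    (1,6)@(3, 13): e=[0,36,36] → #  [on edge]
    (3,6)@(7, 13): e=[40,52,-20] → ·
  covered (9 px):
    · · · · · · · ·
    · · · · · · · ·
    · · · · · # · ·
    · · · # # · · ·
    · · # # · · · ·
    · · # · · · · ·
    · # # · · · · ·
    · # · · · · · ·
    · · · · · · · ·
    · · · · · · · ·
T2:
  2·area = 32  (B↔C swapped to make it positive)
  edge (10, 12)→(16, 14): d=(6,2) right/bottom  bias=-1
  edge (16, 14)→(9, 17): d=(-7,3) right/bottom  bias=-1
  edge (9, 17)→(10, 12): d=(1,-5) top-left  bias=+0
    (5,3)@(11, 7): e=[-32,64,0] → ·  [on edge]
    (0,4)@(1, 9): e=[0,80,-48] → ·  [on edge]
    (3,5)@(7, 11): e=[0,48,-16] → ·  [on edge]
    (5,6)@(11, 13): e=[4,22,6] → #
    (6,6)@(13, 13): e=[0,16,16] → ·  [on edge]
    (5,7)@(11, 15): e=[16,8,8] → #
    (6,7)@(13, 15): e=[12,2,18] → #
    (7,7)@(15, 15): e=[8,-4,28] → ·
    (4,8)@(9, 17): e=[32,0,0] → ·  [on edge]
    (5,8)@(11, 17): e=[28,-6,10] → ·
    (6,8)@(13, 17): e=[24,-12,20] → ·
  covered (3 px):
    · · · · · · · ·
    · · · · · · · ·
    · · · · · · · ·
    · · · · · · · ·
    · · · · · · · ·
    · · · · · · · ·
    · · · · · # · ·
    · · · · · # # ·
    · · · · · · · ·
    · · · · · · · ·
T3:
  2·area = 48
  edge (10, 8)→(0, 4): d=(-10,-4) top-left  bias=+0
  edge (0, 4)→(12, 4): d=(12,0) top-left  bias=+0
  edge (12, 4)→(10, 8): d=(-2,4) right/bottom  bias=-1
    (1,2)@(3, 5): e=[2,12,34] → #
    (2,2)@(5, 5): e=[10,12,26] → #
    (3,2)@(7, 5): e=[18,12,18] → #
    (4,2)@(9, 5): e=[26,12,10] → #
    (5,2)@(11, 5): e=[34,12,2] → #
    (6,2)@(13, 5): e=[42,12,-6] → ·
    (1,3)@(3, 7): e=[-18,36,30] → ·
    (2,3)@(5, 7): e=[-10,36,22] → ·
    (3,3)@(7, 7): e=[-2,36,14] → ·
    (4,3)@(9, 7): e=[6,36,6] → #
    (5,3)@(11, 7): e=[14,36,-2] → ·
    (4,4)@(9, 9): e=[-14,60,2] → ·
  covered (6 px):
    · · · · · · · ·
    · · · · · · · ·
    · # # # # # · ·
    · · · · # · · ·
    · · · · · · · ·
    · · · · · · · ·
    · · · · · · · ·
    · · · · · · · ·
    · · · · · · · ·
    · · · · · · · ·

Z-buffer (winner per pixel, '.' = empty):
  . . . . . . . .
  . . . . . . . .
  . 3 3 3 3 3 . .
  . . . 1 3 0 . .
  . . 1 1 0 . . .
  . . 1 0 0 . . .
  . 1 1 0 0 2 . .
  . 1 0 0 . 2 2 .
  . 0 . . . . . .
  . . . . . . . .

Final: 3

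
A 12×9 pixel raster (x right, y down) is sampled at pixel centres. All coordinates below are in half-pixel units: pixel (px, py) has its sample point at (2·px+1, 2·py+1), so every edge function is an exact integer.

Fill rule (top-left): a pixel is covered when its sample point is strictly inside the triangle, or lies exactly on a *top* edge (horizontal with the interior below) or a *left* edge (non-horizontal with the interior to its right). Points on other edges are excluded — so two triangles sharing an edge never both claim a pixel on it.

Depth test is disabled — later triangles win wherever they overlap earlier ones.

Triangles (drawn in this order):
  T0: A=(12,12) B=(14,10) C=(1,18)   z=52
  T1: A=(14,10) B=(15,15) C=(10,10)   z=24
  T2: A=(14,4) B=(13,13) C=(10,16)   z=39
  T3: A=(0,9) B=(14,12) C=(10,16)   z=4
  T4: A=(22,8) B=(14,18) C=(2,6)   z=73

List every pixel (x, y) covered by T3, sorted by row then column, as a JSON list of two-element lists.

T0:
  2·area = 10  (B↔C swapped to make it positive)
  edge (12, 12)→(1, 18): d=(-11,6) right/bottom  bias=-1
  edge (1, 18)→(14, 10): d=(13,-8) top-left  bias=+0
  edge (14, 10)→(12, 12): d=(-2,2) right/bottom  bias=-1
    (11,0)@(23, 1): e=[55,-45,0] → .  [on edge]
    (10,1)@(21, 3): e=[45,-35,0] → .  [on edge]
    (9,2)@(19, 5): e=[35,-25,0] → .  [on edge]
    (8,3)@(17, 7): e=[25,-15,0] → .  [on edge]
    (7,4)@(15, 9): e=[15,-5,0] → .  [on edge]
    (6,5)@(13, 11): e=[5,5,0] → .  [on edge]
    (5,6)@(11, 13): e=[-5,15,0] → .  [on edge]
    (4,7)@(9, 15): e=[-15,25,0] → .  [on edge]
    (3,8)@(7, 17): e=[-25,35,0] → .  [on edge]
  covered (0 px):
    . . . . . . . . . . . .
    . . . . . . . . . . . .
    . . . . . . . . . . . .
    . . . . . . . . . . . .
    . . . . . . . . . . . .
    . . . . . . . . . . . .
    . . . . . . . . . . . .
    . . . . . . . . . . . .
    . . . . . . . . . . . .
T1:
  2·area = 20
  edge (14, 10)→(15, 15): d=(1,5) right/bottom  bias=-1
  edge (15, 15)→(10, 10): d=(-5,-5) top-left  bias=+0
  edge (10, 10)→(14, 10): d=(4,0) top-left  bias=+0
    (0,0)@(1, 1): e=[56,0,-36] → .  [on edge]
    (1,1)@(3, 3): e=[48,0,-28] → .  [on edge]
    (2,2)@(5, 5): e=[40,0,-20] → .  [on edge]
    (6,2)@(13, 5): e=[0,40,-20] → .  [on edge]
    (3,3)@(7, 7): e=[32,0,-12] → .  [on edge]
    (4,4)@(9, 9): e=[24,0,-4] → .  [on edge]
    (5,5)@(11, 11): e=[16,0,4] → X  [on edge]
    (6,5)@(13, 11): e=[6,10,4] → X
    (7,5)@(15, 11): e=[-4,20,4] → .
    (5,6)@(11, 13): e=[18,-10,12] → .
    (6,6)@(13, 13): e=[8,0,12] → X  [on edge]
    (7,6)@(15, 13): e=[-2,10,12] → .
    (7,7)@(15, 15): e=[0,0,20] → .  [on edge]
    (8,8)@(17, 17): e=[-8,0,28] → .  [on edge]
  covered (3 px):
    . . . . . . . . . . . .
    . . . . . . . . . . . .
    . . . . . . . . . . . .
    . . . . . . . . . . . .
    . . . . . . . . . . . .
    . . . . . X X . . . . .
    . . . . . . X . . . . .
    . . . . . . . . . . . .
    . . . . . . . . . . . .
T2:
  2·area = 24
  edge (14, 4)→(13, 13): d=(-1,9) right/bottom  bias=-1
  edge (13, 13)→(10, 16): d=(-3,3) right/bottom  bias=-1
  edge (10, 16)→(14, 4): d=(4,-12) top-left  bias=+0
    (7,0)@(15, 1): e=[-6,30,0] → .  [on edge]
    (11,1)@(23, 3): e=[-80,0,104] → .  [on edge]
    (10,2)@(21, 5): e=[-64,0,88] → .  [on edge]
    (6,3)@(13, 7): e=[6,18,0] → X  [on edge]
    (7,3)@(15, 7): e=[-12,12,24] → .
    (9,3)@(19, 7): e=[-48,0,72] → .  [on edge]
    (6,4)@(13, 9): e=[4,12,8] → X
    (7,4)@(15, 9): e=[-14,6,32] → .
    (8,4)@(17, 9): e=[-32,0,56] → .  [on edge]
    (6,5)@(13, 11): e=[2,6,16] → X
    (7,5)@(15, 11): e=[-16,0,40] → .  [on edge]
    (5,6)@(11, 13): e=[18,6,0] → X  [on edge]
    (6,6)@(13, 13): e=[0,0,24] → .  [on edge]
    (5,7)@(11, 15): e=[16,0,8] → .  [on edge]
    (4,8)@(9, 17): e=[32,0,-8] → .  [on edge]
  covered (4 px):
    . . . . . . . . . . . .
    . . . . . . . . . . . .
    . . . . . . . . . . . .
    . . . . . . X . . . . .
    . . . . . . X . . . . .
    . . . . . . X . . . . .
    . . . . . X . . . . . .
    . . . . . . . . . . . .
    . . . . . . . . . . . .
T3:
  2·area = 68
  edge (0, 9)→(14, 12): d=(14,3) right/bottom  bias=-1
  edge (14, 12)→(10, 16): d=(-4,4) right/bottom  bias=-1
  edge (10, 16)→(0, 9): d=(-10,-7) top-left  bias=+0
    (11,1)@(23, 3): e=[-153,0,221] → .  [on edge]
    (10,2)@(21, 5): e=[-119,0,187] → .  [on edge]
    (9,3)@(19, 7): e=[-85,0,153] → .  [on edge]
    (8,4)@(17, 9): e=[-51,0,119] → .  [on edge]
    (1,5)@(3, 11): e=[19,48,1] → X
    (2,5)@(5, 11): e=[13,40,15] → X
    (3,5)@(7, 11): e=[7,32,29] → X
    (4,5)@(9, 11): e=[1,24,43] → X
    (5,5)@(11, 11): e=[-5,16,57] → .
    (7,5)@(15, 11): e=[-17,0,85] → .  [on edge]
    (1,6)@(3, 13): e=[47,40,-19] → .
    (2,6)@(5, 13): e=[41,32,-5] → .
    (6,6)@(13, 13): e=[17,0,51] → .  [on edge]
    (5,7)@(11, 15): e=[51,0,17] → .  [on edge]
    (4,8)@(9, 17): e=[85,0,-17] → .  [on edge]
  covered (8 px):
    . . . . . . . . . . . .
    . . . . . . . . . . . .
    . . . . . . . . . . . .
    . . . . . . . . . . . .
    . . . . . . . . . . . .
    . X X X X . . . . . . .
    . . . X X X . . . . . .
    . . . . X . . . . . . .
    . . . . . . . . . . . .
T4:
  2·area = 216
  edge (22, 8)→(14, 18): d=(-8,10) right/bottom  bias=-1
  edge (14, 18)→(2, 6): d=(-12,-12) top-left  bias=+0
  edge (2, 6)→(22, 8): d=(20,2) right/bottom  bias=-1
    (0,2)@(1, 5): e=[234,0,-18] → .  [on edge]
    (1,3)@(3, 7): e=[198,0,18] → X  [on edge]
    (2,3)@(5, 7): e=[178,24,14] → X
    (3,3)@(7, 7): e=[158,48,10] → X
    (4,3)@(9, 7): e=[138,72,6] → X
    (5,3)@(11, 7): e=[118,96,2] → X
    (6,3)@(13, 7): e=[98,120,-2] → .
    (1,4)@(3, 9): e=[182,-24,58] → .
    (2,4)@(5, 9): e=[162,0,54] → X  [on edge]
    (6,4)@(13, 9): e=[82,96,38] → X
    (7,4)@(15, 9): e=[62,120,34] → X
    (8,4)@(17, 9): e=[42,144,30] → X
    (3,5)@(7, 11): e=[126,0,90] → X  [on edge]
    (4,6)@(9, 13): e=[90,0,126] → X  [on edge]
    (5,7)@(11, 15): e=[54,0,162] → X  [on edge]
    (6,8)@(13, 17): e=[18,0,198] → X  [on edge]
  covered (30 px):
    . . . . . . . . . . . .
    . . . . . . . . . . . .
    . . . . . . . . . . . .
    . X X X X X . . . . . .
    . . X X X X X X X X X .
    . . . X X X X X X X . .
    . . . . X X X X X . . .
    . . . . . X X X . . . .
    . . . . . . X . . . . .

Answer: [[1,5],[2,5],[3,5],[4,5],[3,6],[4,6],[5,6],[4,7]]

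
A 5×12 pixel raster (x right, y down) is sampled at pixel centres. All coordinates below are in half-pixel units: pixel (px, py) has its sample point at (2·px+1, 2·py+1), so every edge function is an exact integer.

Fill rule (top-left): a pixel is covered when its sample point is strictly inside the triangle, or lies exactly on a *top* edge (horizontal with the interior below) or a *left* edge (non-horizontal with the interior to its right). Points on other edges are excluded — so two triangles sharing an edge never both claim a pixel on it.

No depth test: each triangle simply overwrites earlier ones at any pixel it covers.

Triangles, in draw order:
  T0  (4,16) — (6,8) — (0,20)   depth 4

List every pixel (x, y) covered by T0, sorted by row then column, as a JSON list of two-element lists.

T0:
  2·area = 24  (B↔C swapped to make it positive)
  edge (4, 16)→(0, 20): d=(-4,4) right/bottom  bias=-1
  edge (0, 20)→(6, 8): d=(6,-12) top-left  bias=+0
  edge (6, 8)→(4, 16): d=(-2,8) right/bottom  bias=-1
    (2,5)@(5, 11): e=[16,6,2] → X
    (3,5)@(7, 11): e=[8,30,-14] → .
    (4,5)@(9, 11): e=[0,54,-30] → .  [on edge]
    (2,6)@(5, 13): e=[8,18,-2] → .
    (3,6)@(7, 13): e=[0,42,-18] → .  [on edge]
    (1,7)@(3, 15): e=[8,6,10] → X
    (2,7)@(5, 15): e=[0,30,-6] → .  [on edge]
    (1,8)@(3, 17): e=[0,18,6] → .  [on edge]
    (0,9)@(1, 19): e=[0,6,18] → .  [on edge]
  covered (2 px):
    . . . . .
    . . . . .
    . . . . .
    . . . . .
    . . . . .
    . . X . .
    . . . . .
    . X . . .
    . . . . .
    . . . . .
    . . . . .
    . . . . .

Answer: [[2,5],[1,7]]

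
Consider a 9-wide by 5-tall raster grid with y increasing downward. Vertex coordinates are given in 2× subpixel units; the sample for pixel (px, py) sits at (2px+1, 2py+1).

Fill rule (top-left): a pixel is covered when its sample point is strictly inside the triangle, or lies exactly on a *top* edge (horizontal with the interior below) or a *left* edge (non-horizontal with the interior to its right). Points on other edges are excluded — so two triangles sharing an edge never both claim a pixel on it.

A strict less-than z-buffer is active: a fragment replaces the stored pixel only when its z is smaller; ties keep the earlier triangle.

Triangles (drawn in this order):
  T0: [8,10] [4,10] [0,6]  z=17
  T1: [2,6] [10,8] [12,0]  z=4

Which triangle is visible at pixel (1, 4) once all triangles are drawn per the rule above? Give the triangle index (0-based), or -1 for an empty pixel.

T0:
  2·area = 16
  edge (8, 10)→(4, 10): d=(-4,0) right/bottom  bias=-1
  edge (4, 10)→(0, 6): d=(-4,-4) top-left  bias=+0
  edge (0, 6)→(8, 10): d=(8,4) right/bottom  bias=-1
    (0,3)@(1, 7): e=[12,0,4] → X  [on edge]
    (1,3)@(3, 7): e=[12,8,-4] → .
    (0,4)@(1, 9): e=[4,-8,20] → .
    (1,4)@(3, 9): e=[4,0,12] → X  [on edge]
    (2,4)@(5, 9): e=[4,8,4] → X
    (3,4)@(7, 9): e=[4,16,-4] → .
  covered (3 px):
    . . . . . . . . .
    . . . . . . . . .
    . . . . . . . . .
    X . . . . . . . .
    . X X . . . . . .
T1:
  2·area = 68  (B↔C swapped to make it positive)
  edge (2, 6)→(12, 0): d=(10,-6) top-left  bias=+0
  edge (12, 0)→(10, 8): d=(-2,8) right/bottom  bias=-1
  edge (10, 8)→(2, 6): d=(-8,-2) top-left  bias=+0
    (5,0)@(11, 1): e=[4,6,58] → X
    (6,0)@(13, 1): e=[16,-10,62] → .
    (3,1)@(7, 3): e=[0,34,34] → X  [on edge]
    (4,1)@(9, 3): e=[12,18,38] → X
    (6,1)@(13, 3): e=[36,-14,46] → .
    (2,2)@(5, 5): e=[8,46,14] → X
    (5,2)@(11, 5): e=[44,-2,26] → .
    (2,3)@(5, 7): e=[28,42,-2] → .
    (3,3)@(7, 7): e=[40,26,2] → X
    (5,3)@(11, 7): e=[64,-6,10] → .
    (3,4)@(7, 9): e=[60,22,-14] → .
    (4,4)@(9, 9): e=[72,6,-10] → .
  covered (9 px):
    . . . . . X . . .
    . . . X X X . . .
    . . X X X . . . .
    . . . X X . . . .
    . . . . . . . . .

Z-buffer (winner per pixel, '.' = empty):
  . . . . . 1 . . .
  . . . 1 1 1 . . .
  . . 1 1 1 . . . .
  0 . . 1 1 . . . .
  . 0 0 . . . . . .

Final: 0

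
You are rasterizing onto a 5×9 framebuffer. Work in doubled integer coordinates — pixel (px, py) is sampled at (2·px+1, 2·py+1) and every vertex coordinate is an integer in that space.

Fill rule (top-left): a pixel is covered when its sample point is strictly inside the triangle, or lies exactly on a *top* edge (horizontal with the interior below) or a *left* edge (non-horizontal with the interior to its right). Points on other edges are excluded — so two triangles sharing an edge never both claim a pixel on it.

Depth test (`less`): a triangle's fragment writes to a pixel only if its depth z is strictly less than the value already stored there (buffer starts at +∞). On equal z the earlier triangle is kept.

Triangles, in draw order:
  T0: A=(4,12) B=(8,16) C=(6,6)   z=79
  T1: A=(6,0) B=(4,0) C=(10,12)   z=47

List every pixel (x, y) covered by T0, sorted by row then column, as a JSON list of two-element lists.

T0:
  2·area = 32  (B↔C swapped to make it positive)
  edge (4, 12)→(6, 6): d=(2,-6) top-left  bias=+0
  edge (6, 6)→(8, 16): d=(2,10) right/bottom  bias=-1
  edge (8, 16)→(4, 12): d=(-4,-4) top-left  bias=+0
    (2,0)@(5, 1): e=[-16,0,48] → ·  [on edge]
    (3,1)@(7, 3): e=[0,-16,48] → ·  [on edge]
    (0,4)@(1, 9): e=[-24,56,0] → ·  [on edge]
    (2,4)@(5, 9): e=[0,16,16] → #  [on edge]
    (3,4)@(7, 9): e=[12,-4,24] → ·
    (1,5)@(3, 11): e=[-8,40,0] → ·  [on edge]
    (2,5)@(5, 11): e=[4,20,8] → #
    (3,5)@(7, 11): e=[16,0,16] → ·  [on edge]
    (2,6)@(5, 13): e=[8,24,0] → #  [on edge]
    (3,6)@(7, 13): e=[20,4,8] → #
    (4,6)@(9, 13): e=[32,-16,16] → ·
    (1,7)@(3, 15): e=[0,48,-16] → ·  [on edge]
    (3,7)@(7, 15): e=[24,8,0] → #  [on edge]
    (4,8)@(9, 17): e=[40,-8,0] → ·  [on edge]
  covered (5 px):
    · · · · ·
    · · · · ·
    · · · · ·
    · · · · ·
    · · # · ·
    · · # · ·
    · · # # ·
    · · · # ·
    · · · · ·
T1:
  2·area = 24  (B↔C swapped to make it positive)
  edge (6, 0)→(10, 12): d=(4,12) right/bottom  bias=-1
  edge (10, 12)→(4, 0): d=(-6,-12) top-left  bias=+0
  edge (4, 0)→(6, 0): d=(2,0) top-left  bias=+0
    (2,0)@(5, 1): e=[16,6,2] → #
    (3,0)@(7, 1): e=[-8,30,2] → ·
    (2,1)@(5, 3): e=[24,-6,6] → ·
    (3,1)@(7, 3): e=[0,18,6] → ·  [on edge]
    (3,2)@(7, 5): e=[8,6,10] → #
    (4,2)@(9, 5): e=[-16,30,10] → ·
    (3,3)@(7, 7): e=[16,-6,14] → ·
    (4,4)@(9, 9): e=[0,6,18] → ·  [on edge]
  covered (2 px):
    · · # · ·
    · · · · ·
    · · · # ·
    · · · · ·
    · · · · ·
    · · · · ·
    · · · · ·
    · · · · ·
    · · · · ·

Final: [[2,4],[2,5],[2,6],[3,6],[3,7]]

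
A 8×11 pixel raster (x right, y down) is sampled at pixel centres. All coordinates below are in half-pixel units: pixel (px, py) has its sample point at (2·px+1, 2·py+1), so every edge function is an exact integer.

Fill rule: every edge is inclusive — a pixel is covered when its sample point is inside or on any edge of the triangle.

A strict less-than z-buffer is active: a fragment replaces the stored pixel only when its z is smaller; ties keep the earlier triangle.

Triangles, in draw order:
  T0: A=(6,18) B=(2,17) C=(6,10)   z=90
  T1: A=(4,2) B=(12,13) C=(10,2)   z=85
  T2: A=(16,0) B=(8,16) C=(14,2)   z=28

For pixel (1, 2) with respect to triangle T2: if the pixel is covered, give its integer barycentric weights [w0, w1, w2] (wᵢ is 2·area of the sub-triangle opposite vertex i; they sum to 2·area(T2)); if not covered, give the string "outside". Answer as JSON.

T0:
  2·area = 32
  edge (6, 18)→(2, 17): d=(-4,-1) inclusive
  edge (2, 17)→(6, 10): d=(4,-7) inclusive
  edge (6, 10)→(6, 18): d=(0,8) inclusive
    (2,6)@(5, 13): e=[19,5,8] → X
    (3,6)@(7, 13): e=[21,19,-8] → .
    (2,7)@(5, 15): e=[11,13,8] → X
    (3,7)@(7, 15): e=[13,27,-8] → .
    (1,8)@(3, 17): e=[1,7,24] → X
    (3,8)@(7, 17): e=[5,35,-8] → .
    (1,9)@(3, 19): e=[-7,15,24] → .
    (2,9)@(5, 19): e=[-5,29,8] → .
  covered (4 px):
    . . . . . . . .
    . . . . . . . .
    . . . . . . . .
    . . . . . . . .
    . . . . . . . .
    . . . . . . . .
    . . X . . . . .
    . . X . . . . .
    . X X . . . . .
    . . . . . . . .
    . . . . . . . .
T1:
  2·area = 66  (B↔C swapped to make it positive)
  edge (4, 2)→(10, 2): d=(6,0) inclusive
  edge (10, 2)→(12, 13): d=(2,11) inclusive
  edge (12, 13)→(4, 2): d=(-8,-11) inclusive
    (2,1)@(5, 3): e=[6,57,3] → X
    (3,1)@(7, 3): e=[6,35,25] → X
    (4,1)@(9, 3): e=[6,13,47] → X
    (5,1)@(11, 3): e=[6,-9,69] → .
    (2,2)@(5, 5): e=[18,61,-13] → .
    (3,2)@(7, 5): e=[18,39,9] → X
    (5,2)@(11, 5): e=[18,-5,53] → .
    (3,3)@(7, 7): e=[30,43,-7] → .
    (4,3)@(9, 7): e=[30,21,15] → X
    (5,3)@(11, 7): e=[30,-1,37] → .
    (4,4)@(9, 9): e=[42,25,-1] → .
    (5,4)@(11, 9): e=[42,3,21] → X
  covered (8 px):
    . . . . . . . .
    . . X X X . . .
    . . . X X . . .
    . . . . X . . .
    . . . . . X . .
    . . . . . X . .
    . . . . . . . .
    . . . . . . . .
    . . . . . . . .
    . . . . . . . .
    . . . . . . . .
T2:
  2·area = 16
  edge (16, 0)→(8, 16): d=(-8,16) inclusive
  edge (8, 16)→(14, 2): d=(6,-14) inclusive
  edge (14, 2)→(16, 0): d=(2,-2) inclusive
    (7,0)@(15, 1): e=[8,8,0] → X  [on edge]
    (6,1)@(13, 3): e=[24,-8,0] → .  [on edge]
    (7,1)@(15, 3): e=[-8,20,4] → .
    (5,2)@(11, 5): e=[40,-24,0] → .  [on edge]
    (6,2)@(13, 5): e=[8,4,4] → X
    (7,2)@(15, 5): e=[-24,32,8] → .
    (4,3)@(9, 7): e=[56,-40,0] → .  [on edge]
    (6,3)@(13, 7): e=[-8,16,8] → .
    (3,4)@(7, 9): e=[72,-56,0] → .  [on edge]
    (5,4)@(11, 9): e=[8,0,8] → X  [on edge]
    (6,4)@(13, 9): e=[-24,28,12] → .
    (2,5)@(5, 11): e=[88,-72,0] → .  [on edge]
    (1,6)@(3, 13): e=[104,-88,0] → .  [on edge]
    (0,7)@(1, 15): e=[120,-104,0] → .  [on edge]
  covered (3 px):
    . . . . . . . X
    . . . . . . . .
    . . . . . . X .
    . . . . . . . .
    . . . . . X . .
    . . . . . . . .
    . . . . . . . .
    . . . . . . . .
    . . . . . . . .
    . . . . . . . .
    . . . . . . . .

Answer: "outside"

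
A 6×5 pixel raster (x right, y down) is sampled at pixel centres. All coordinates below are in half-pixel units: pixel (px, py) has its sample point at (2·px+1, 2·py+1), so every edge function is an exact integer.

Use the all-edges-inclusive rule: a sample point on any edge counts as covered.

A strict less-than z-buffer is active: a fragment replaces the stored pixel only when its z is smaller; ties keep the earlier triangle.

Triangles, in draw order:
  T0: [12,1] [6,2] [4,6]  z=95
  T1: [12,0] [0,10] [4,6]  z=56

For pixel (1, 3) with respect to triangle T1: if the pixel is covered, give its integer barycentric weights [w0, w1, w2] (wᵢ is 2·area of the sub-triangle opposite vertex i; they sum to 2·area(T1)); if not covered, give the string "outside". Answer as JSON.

T0:
  2·area = 22  (B↔C swapped to make it positive)
  edge (12, 1)→(4, 6): d=(-8,5) inclusive
  edge (4, 6)→(6, 2): d=(2,-4) inclusive
  edge (6, 2)→(12, 1): d=(6,-1) inclusive
    (3,1)@(7, 3): e=[9,6,7] → █
    (4,1)@(9, 3): e=[-1,14,9] → ·
    (2,2)@(5, 5): e=[3,2,17] → █
    (3,2)@(7, 5): e=[-7,10,19] → ·
    (2,3)@(5, 7): e=[-13,6,29] → ·
  covered (2 px):
    · · · · · ·
    · · · █ · ·
    · · █ · · ·
    · · · · · ·
    · · · · · ·
T1:
  2·area = 8
  edge (12, 0)→(0, 10): d=(-12,10) inclusive
  edge (0, 10)→(4, 6): d=(4,-4) inclusive
  edge (4, 6)→(12, 0): d=(8,-6) inclusive
    (4,0)@(9, 1): e=[18,0,-10] → ·  [on edge]
    (3,1)@(7, 3): e=[14,0,-6] → ·  [on edge]
    (2,2)@(5, 5): e=[10,0,-2] → ·  [on edge]
    (1,3)@(3, 7): e=[6,0,2] → █  [on edge]
    (2,3)@(5, 7): e=[-14,8,14] → ·
    (0,4)@(1, 9): e=[2,0,6] → █  [on edge]
    (1,4)@(3, 9): e=[-18,8,18] → ·
  covered (2 px):
    · · · · · ·
    · · · · · ·
    · · · · · ·
    · █ · · · ·
    █ · · · · ·

Answer: [0,2,6]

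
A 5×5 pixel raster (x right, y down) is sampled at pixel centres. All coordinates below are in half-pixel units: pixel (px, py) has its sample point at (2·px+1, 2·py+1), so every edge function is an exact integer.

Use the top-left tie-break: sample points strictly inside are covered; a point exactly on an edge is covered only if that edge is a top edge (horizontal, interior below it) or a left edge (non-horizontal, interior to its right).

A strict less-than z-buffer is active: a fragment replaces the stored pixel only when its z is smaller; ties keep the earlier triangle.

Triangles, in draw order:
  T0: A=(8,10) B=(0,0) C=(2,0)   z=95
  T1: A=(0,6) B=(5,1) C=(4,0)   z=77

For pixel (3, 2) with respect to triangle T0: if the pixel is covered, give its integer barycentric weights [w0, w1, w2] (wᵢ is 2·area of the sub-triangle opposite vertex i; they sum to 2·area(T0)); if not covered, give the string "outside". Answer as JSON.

T0:
  2·area = 20
  edge (8, 10)→(0, 0): d=(-8,-10) top-left  bias=+0
  edge (0, 0)→(2, 0): d=(2,0) top-left  bias=+0
  edge (2, 0)→(8, 10): d=(6,10) right/bottom  bias=-1
    (0,0)@(1, 1): e=[2,2,16] → #
    (1,0)@(3, 1): e=[22,2,-4] → ·
    (0,1)@(1, 3): e=[-14,6,28] → ·
    (1,1)@(3, 3): e=[6,6,8] → #
    (2,1)@(5, 3): e=[26,6,-12] → ·
    (1,2)@(3, 5): e=[-10,10,20] → ·
    (2,2)@(5, 5): e=[10,10,0] → ·  [on edge]
  covered (2 px):
    # · · · ·
    · # · · ·
    · · · · ·
    · · · · ·
    · · · · ·
T1:
  2·area = 10  (B↔C swapped to make it positive)
  edge (0, 6)→(4, 0): d=(4,-6) top-left  bias=+0
  edge (4, 0)→(5, 1): d=(1,1) right/bottom  bias=-1
  edge (5, 1)→(0, 6): d=(-5,5) right/bottom  bias=-1
    (2,0)@(5, 1): e=[10,0,0] → ·  [on edge]
    (1,1)@(3, 3): e=[6,4,0] → ·  [on edge]
    (3,1)@(7, 3): e=[30,0,-20] → ·  [on edge]
    (0,2)@(1, 5): e=[2,8,0] → ·  [on edge]
    (4,2)@(9, 5): e=[50,0,-40] → ·  [on edge]
  covered (0 px):
    · · · · ·
    · · · · ·
    · · · · ·
    · · · · ·
    · · · · ·

Answer: "outside"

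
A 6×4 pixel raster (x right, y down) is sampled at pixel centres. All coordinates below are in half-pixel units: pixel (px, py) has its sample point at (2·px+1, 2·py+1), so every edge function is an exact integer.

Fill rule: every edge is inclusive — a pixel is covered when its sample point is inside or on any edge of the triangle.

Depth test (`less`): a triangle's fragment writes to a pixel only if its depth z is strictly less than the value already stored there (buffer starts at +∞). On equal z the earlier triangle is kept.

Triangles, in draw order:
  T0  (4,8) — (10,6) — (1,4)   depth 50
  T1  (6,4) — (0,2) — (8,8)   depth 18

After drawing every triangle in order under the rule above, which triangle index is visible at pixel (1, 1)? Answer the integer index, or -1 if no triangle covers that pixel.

T0:
  2·area = 30  (B↔C swapped to make it positive)
  edge (4, 8)→(1, 4): d=(-3,-4) inclusive
  edge (1, 4)→(10, 6): d=(9,2) inclusive
  edge (10, 6)→(4, 8): d=(-6,2) inclusive
    (1,2)@(3, 5): e=[5,5,20] → █
    (2,2)@(5, 5): e=[13,1,16] → █
    (3,2)@(7, 5): e=[21,-3,12] → ·
    (1,3)@(3, 7): e=[-1,23,8] → ·
    (2,3)@(5, 7): e=[7,19,4] → █
    (3,3)@(7, 7): e=[15,15,0] → █  [on edge]
    (4,3)@(9, 7): e=[23,11,-4] → ·
  covered (4 px):
    · · · · · ·
    · · · · · ·
    · █ █ · · ·
    · · █ █ · ·
T1:
  2·area = 20  (B↔C swapped to make it positive)
  edge (6, 4)→(8, 8): d=(2,4) inclusive
  edge (8, 8)→(0, 2): d=(-8,-6) inclusive
  edge (0, 2)→(6, 4): d=(6,2) inclusive
    (1,1)@(3, 3): e=[10,10,0] → █  [on edge]
    (2,1)@(5, 3): e=[2,22,-4] → ·
    (1,2)@(3, 5): e=[14,-6,12] → ·
    (2,2)@(5, 5): e=[6,6,8] → █
    (3,2)@(7, 5): e=[-2,18,4] → ·
    (4,2)@(9, 5): e=[-10,30,0] → ·  [on edge]
    (2,3)@(5, 7): e=[10,-10,20] → ·
    (3,3)@(7, 7): e=[2,2,16] → █
    (4,3)@(9, 7): e=[-6,14,12] → ·
  covered (3 px):
    · · · · · ·
    · █ · · · ·
    · · █ · · ·
    · · · █ · ·

Z-buffer (winner per pixel, '.' = empty):
  . . . . . .
  . 1 . . . .
  . 0 1 . . .
  . . 0 1 . .

Answer: 1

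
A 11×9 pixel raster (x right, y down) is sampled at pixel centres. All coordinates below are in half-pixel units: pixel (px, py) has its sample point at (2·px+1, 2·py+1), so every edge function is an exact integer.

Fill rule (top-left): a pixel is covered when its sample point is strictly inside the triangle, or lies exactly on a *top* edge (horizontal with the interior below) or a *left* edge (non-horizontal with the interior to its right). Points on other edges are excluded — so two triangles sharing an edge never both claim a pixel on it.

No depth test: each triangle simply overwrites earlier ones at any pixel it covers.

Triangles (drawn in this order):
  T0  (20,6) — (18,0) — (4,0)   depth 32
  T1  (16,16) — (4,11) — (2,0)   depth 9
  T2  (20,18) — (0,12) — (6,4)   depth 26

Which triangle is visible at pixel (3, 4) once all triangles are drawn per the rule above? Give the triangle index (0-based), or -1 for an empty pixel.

T0:
  2·area = 84  (B↔C swapped to make it positive)
  edge (20, 6)→(4, 0): d=(-16,-6) top-left  bias=+0
  edge (4, 0)→(18, 0): d=(14,0) top-left  bias=+0
  edge (18, 0)→(20, 6): d=(2,6) right/bottom  bias=-1
    (3,0)@(7, 1): e=[2,14,68] → X
    (4,0)@(9, 1): e=[14,14,56] → X
    (5,0)@(11, 1): e=[26,14,44] → X
    (6,0)@(13, 1): e=[38,14,32] → X
    (7,0)@(15, 1): e=[50,14,20] → X
    (8,0)@(17, 1): e=[62,14,8] → X
    (9,0)@(19, 1): e=[74,14,-4] → .
    (3,1)@(7, 3): e=[-30,42,72] → .
    (4,1)@(9, 3): e=[-18,42,60] → .
    (5,1)@(11, 3): e=[-6,42,48] → .
    (6,1)@(13, 3): e=[6,42,36] → X
    (9,1)@(19, 3): e=[42,42,0] → .  [on edge]
    (10,4)@(21, 9): e=[-42,126,0] → .  [on edge]
  covered (10 px):
    . . . X X X X X X . .
    . . . . . . X X X . .
    . . . . . . . . . X .
    . . . . . . . . . . .
    . . . . . . . . . . .
    . . . . . . . . . . .
    . . . . . . . . . . .
    . . . . . . . . . . .
    . . . . . . . . . . .
T1:
  2·area = 122
  edge (16, 16)→(4, 11): d=(-12,-5) top-left  bias=+0
  edge (4, 11)→(2, 0): d=(-2,-11) top-left  bias=+0
  edge (2, 0)→(16, 16): d=(14,16) right/bottom  bias=-1
    (1,1)@(3, 3): e=[91,5,26] → X
    (2,1)@(5, 3): e=[101,27,-6] → .
    (1,2)@(3, 5): e=[67,1,54] → X
    (2,2)@(5, 5): e=[77,23,22] → X
    (3,2)@(7, 5): e=[87,45,-10] → .
    (1,3)@(3, 7): e=[43,-3,82] → .
    (2,3)@(5, 7): e=[53,19,50] → X
    (3,3)@(7, 7): e=[63,41,18] → X
    (4,3)@(9, 7): e=[73,63,-14] → .
    (2,4)@(5, 9): e=[29,15,78] → X
    (4,4)@(9, 9): e=[49,59,14] → X
    (5,4)@(11, 9): e=[59,81,-18] → .
  covered (16 px):
    . . . . . . . . . . .
    . X . . . . . . . . .
    . X X . . . . . . . .
    . . X X . . . . . . .
    . . X X X . . . . . .
    . . X X X X . . . . .
    . . . . X X X . . . .
    . . . . . . . X . . .
    . . . . . . . . . . .
T2:
  2·area = 196
  edge (20, 18)→(0, 12): d=(-20,-6) top-left  bias=+0
  edge (0, 12)→(6, 4): d=(6,-8) top-left  bias=+0
  edge (6, 4)→(20, 18): d=(14,14) right/bottom  bias=-1
    (1,0)@(3, 1): e=[238,-42,0] → .  [on edge]
    (2,1)@(5, 3): e=[210,-14,0] → .  [on edge]
    (3,2)@(7, 5): e=[182,14,0] → .  [on edge]
    (2,3)@(5, 7): e=[130,10,56] → X
    (3,3)@(7, 7): e=[142,26,28] → X
    (4,3)@(9, 7): e=[154,42,0] → .  [on edge]
    (1,4)@(3, 9): e=[78,6,112] → X
    (4,4)@(9, 9): e=[114,54,28] → X
    (5,4)@(11, 9): e=[126,70,0] → .  [on edge]
    (0,5)@(1, 11): e=[26,2,168] → X
    (5,5)@(11, 11): e=[86,82,28] → X
    (6,5)@(13, 11): e=[98,98,0] → .  [on edge]
    (7,6)@(15, 13): e=[70,126,0] → .  [on edge]
    (8,7)@(17, 15): e=[42,154,0] → .  [on edge]
    (9,8)@(19, 17): e=[14,182,0] → .  [on edge]
  covered (21 px):
    . . . . . . . . . . .
    . . . . . . . . . . .
    . . . . . . . . . . .
    . . X X . . . . . . .
    . X X X X . . . . . .
    X X X X X X . . . . .
    . . X X X X X . . . .
    . . . . . X X X . . .
    . . . . . . . . X . .

Z-buffer (winner per pixel, '.' = empty):
  . . . 0 0 0 0 0 0 . .
  . 1 . . . . 0 0 0 . .
  . 1 1 . . . . . . 0 .
  . . 2 2 . . . . . . .
  . 2 2 2 2 . . . . . .
  2 2 2 2 2 2 . . . . .
  . . 2 2 2 2 2 . . . .
  . . . . . 2 2 2 . . .
  . . . . . . . . 2 . .

Final: 2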